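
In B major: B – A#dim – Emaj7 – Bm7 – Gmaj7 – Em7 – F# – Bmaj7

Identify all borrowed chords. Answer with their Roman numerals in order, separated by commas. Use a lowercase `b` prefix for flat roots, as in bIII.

i7, bVImaj7, iv7

B major has the diatonic set B, C#m, D#m, E, F#, G#m, A#dim. B, A#dim, Emaj7, F# and Bmaj7 all belong to that set. But Bm7 (B–D–F#–A) is foreign: the diatonic I on degree 1 is B, whereas Bm7 comes from B minor. It is labeled i7. Gmaj7 (G–B–D–F#) doesn't fit — on degree 6 B major would have G#m (vi). Gmaj7 is the degree-6 chord of B minor, so it is the borrowed bVImaj7. But Em7 (E–G–B–D) is foreign: the diatonic IV on degree 4 is E, whereas Em7 comes from B minor. It is labeled iv7.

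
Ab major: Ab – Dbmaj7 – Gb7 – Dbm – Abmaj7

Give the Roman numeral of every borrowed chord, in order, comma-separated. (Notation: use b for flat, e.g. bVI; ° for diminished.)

In Ab major the diatonic chords are Ab, Bbm, Cm, Db, Eb, Fm, Gdim. Ab, Dbmaj7 and Abmaj7 are all diatonic. Gb7 (Gb–Bb–Db–Fb) is not: scale degree 7 in Ab major carries Gdim (vii°). In Ab minor the chord on that degree is Gb7, so here it functions as bVII7, borrowed from the parallel minor. But Dbm (Db–Fb–Ab) is foreign: the diatonic IV on degree 4 is Db, whereas Dbm comes from Ab minor. It is labeled iv.

bVII7, iv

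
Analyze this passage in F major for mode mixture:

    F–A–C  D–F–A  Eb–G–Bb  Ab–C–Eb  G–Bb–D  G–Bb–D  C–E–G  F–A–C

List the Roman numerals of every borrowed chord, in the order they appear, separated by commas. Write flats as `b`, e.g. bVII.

F major has the diatonic set F, Gm, Am, Bb, C, Dm, Edim. F–A–C = F, D–F–A = Dm, G–Bb–D = Gm and C–E–G = C all belong to that set. But Eb–G–Bb is foreign: the diatonic vii° on degree 7 is Edim, whereas Eb comes from F minor. It is labeled bVII. Ab–C–Eb is not: scale degree 3 in F major carries Am (iii). In F minor the chord on that degree is Ab, so here it functions as bIII, borrowed from the parallel minor.

bVII, bIII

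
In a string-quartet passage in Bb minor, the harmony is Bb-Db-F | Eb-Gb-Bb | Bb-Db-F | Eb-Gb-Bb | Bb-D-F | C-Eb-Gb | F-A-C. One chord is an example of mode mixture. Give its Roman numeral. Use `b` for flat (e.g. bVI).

Bb minor has the diatonic set Bbm, Cdim, Db, Ebm, F, Gb, Ab (with V from harmonic minor). Bb–Db–F = Bbm, Eb–Gb–Bb = Ebm, C–Eb–Gb = Cdim and F–A–C = F all belong to that set. Bb–D–F doesn't fit — on degree 1 Bb minor would have Bbm (i). Bb is the degree-1 chord of Bb major, so it is the borrowed I.

I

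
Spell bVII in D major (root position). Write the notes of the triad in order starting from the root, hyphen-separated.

The root of bVII is the lowered 7th degree: C# becomes C. In D minor the chord on C is C–E–G.

C-E-G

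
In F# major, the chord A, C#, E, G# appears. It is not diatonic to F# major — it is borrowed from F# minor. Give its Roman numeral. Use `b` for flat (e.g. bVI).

The root A is the lowered 3rd scale degree — diatonically F# major has A# there. The diatonic chord on degree 3 would be A#m (iii), but A–C#–E–G# is the major-seventh chord from F# minor. As a borrowed chord it is labeled bIIImaj7.

bIIImaj7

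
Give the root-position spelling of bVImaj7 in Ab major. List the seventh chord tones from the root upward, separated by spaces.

bVImaj7 is built on the lowered scale degree 6. In Ab major degree 6 is F; lowered it becomes Fb. Building the major-seventh chord from the parallel minor on Fb: Fb–Ab–Cb–Eb.

Fb Ab Cb Eb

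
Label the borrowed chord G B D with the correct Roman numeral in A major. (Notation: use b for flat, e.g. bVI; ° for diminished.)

In A major scale degree 7 is G#; G is its lowered form, from A minor. G–B–D is a major chord — the form found in A minor, not the diatonic vii° (G#dim). Borrowed into A major it is written bVII.

bVII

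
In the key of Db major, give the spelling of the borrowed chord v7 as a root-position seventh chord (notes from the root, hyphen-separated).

Ab-Cb-Eb-Gb

v7 is built on scale degree 5, which is Ab in both Db major and its parallel. In Db minor the chord on Ab is Ab–Cb–Eb–Gb.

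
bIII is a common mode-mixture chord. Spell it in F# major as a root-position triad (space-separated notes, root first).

Scale degree 3 in F# major is A#. bIII uses the lowered form, A, taken from F# minor. Stacking thirds in F# minor on A gives A–C#–E.

A C# E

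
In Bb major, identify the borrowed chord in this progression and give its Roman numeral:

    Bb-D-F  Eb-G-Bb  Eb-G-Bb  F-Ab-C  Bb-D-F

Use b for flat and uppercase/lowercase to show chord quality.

v

The diatonic triads in Bb major are Bb, Cm, Dm, Eb, F, Gm, Adim. Bb–D–F = Bb and Eb–G–Bb = Eb both belong to that set. But F–Ab–C is foreign: the diatonic V on degree 5 is F, whereas Fm comes from Bb minor. It is labeled v.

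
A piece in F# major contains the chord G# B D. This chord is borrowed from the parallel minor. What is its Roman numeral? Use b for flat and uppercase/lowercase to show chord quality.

G# is scale degree 2 in F# major. Diatonically F# major has G#m (ii) on that degree; G#–B–D is instead the diminished chord native to F# minor, so it takes the label ii°.

ii°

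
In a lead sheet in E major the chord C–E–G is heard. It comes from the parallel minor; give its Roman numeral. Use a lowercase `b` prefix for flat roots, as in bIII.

bVI

In E major scale degree 6 is C#; C is its lowered form, from E minor. C–E–G is a major chord — the form found in E minor, not the diatonic vi (C#m). Borrowed into E major it is written bVI.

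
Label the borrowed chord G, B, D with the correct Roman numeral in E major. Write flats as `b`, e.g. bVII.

The root G is the lowered 3rd scale degree — diatonically E major has G# there. G–B–D is a major chord — the form found in E minor, not the diatonic iii (G#m). Borrowed into E major it is written bIII.

bIII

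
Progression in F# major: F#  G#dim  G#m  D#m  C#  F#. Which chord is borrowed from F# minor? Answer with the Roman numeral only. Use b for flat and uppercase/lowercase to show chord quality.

ii°

F# major has the diatonic set F#, G#m, A#m, B, C#, D#m, E#dim. F#, G#m, D#m and C# all belong to that set. G#dim (G#–B–D) is not: scale degree 2 in F# major carries G#m (ii). In F# minor the chord on that degree is G#dim, so here it functions as ii°, borrowed from the parallel minor.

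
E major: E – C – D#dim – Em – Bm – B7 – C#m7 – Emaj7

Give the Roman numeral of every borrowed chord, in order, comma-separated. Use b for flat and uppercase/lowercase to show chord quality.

In E major the diatonic chords are E, F#m, G#m, A, B, C#m, D#dim. Of the given chords, E, D#dim, B7, C#m7 and Emaj7 are diatonic. C (C–E–G) doesn't fit — on degree 6 E major would have C#m (vi). C is the degree-6 chord of E minor, so it is the borrowed bVI. Em (E–G–B) doesn't fit — on degree 1 E major would have E (I). Em is the degree-1 chord of E minor, so it is the borrowed i. Bm (B–D–F#) doesn't fit — on degree 5 E major would have B (V). Bm is the degree-5 chord of E minor, so it is the borrowed v.

bVI, i, v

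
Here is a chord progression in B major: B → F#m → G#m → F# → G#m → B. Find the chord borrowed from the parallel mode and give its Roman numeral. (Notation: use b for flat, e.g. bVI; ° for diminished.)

v

B major has the diatonic set B, C#m, D#m, E, F#, G#m, A#dim. B, G#m and F# are all diatonic. F#m (F#–A–C#) is not: scale degree 5 in B major carries F# (V). In B minor the chord on that degree is F#m, so here it functions as v, borrowed from the parallel minor.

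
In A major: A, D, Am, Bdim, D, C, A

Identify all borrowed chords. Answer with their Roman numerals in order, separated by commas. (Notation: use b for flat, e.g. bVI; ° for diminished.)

i, ii°, bIII

A major has the diatonic set A, Bm, C#m, D, E, F#m, G#dim. A and D are both diatonic. But Am (A–C–E) is foreign: the diatonic I on degree 1 is A, whereas Am comes from A minor. It is labeled i. Bdim (B–D–F) doesn't fit — on degree 2 A major would have Bm (ii). Bdim is the degree-2 chord of A minor, so it is the borrowed ii°. C (C–E–G) is not: scale degree 3 in A major carries C#m (iii). In A minor the chord on that degree is C, so here it functions as bIII, borrowed from the parallel minor.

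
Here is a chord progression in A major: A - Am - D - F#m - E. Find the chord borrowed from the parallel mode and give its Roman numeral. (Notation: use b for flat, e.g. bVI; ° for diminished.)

A major has the diatonic set A, Bm, C#m, D, E, F#m, G#dim. Of the given chords, A, D, F#m and E are diatonic. Am (A–C–E) doesn't fit — on degree 1 A major would have A (I). Am is the degree-1 chord of A minor, so it is the borrowed i.

i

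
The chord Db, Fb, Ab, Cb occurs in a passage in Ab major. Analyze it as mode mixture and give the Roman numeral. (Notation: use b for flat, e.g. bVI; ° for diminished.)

iv7

Db is scale degree 4 in Ab major. Diatonically Ab major has Db (IV) on that degree; Db–Fb–Ab–Cb is instead the minor-seventh chord native to Ab minor, so it takes the label iv7.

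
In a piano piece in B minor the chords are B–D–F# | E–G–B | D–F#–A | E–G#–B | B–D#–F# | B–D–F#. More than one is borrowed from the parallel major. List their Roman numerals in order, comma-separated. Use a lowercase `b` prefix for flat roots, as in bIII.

B minor has the diatonic set Bm, C#dim, D, Em, F#, G, A (with V from harmonic minor). B–D–F# = Bm, E–G–B = Em and D–F#–A = D all belong to that set. E–G#–B is not: scale degree 4 in B minor carries Em (iv). In B major the chord on that degree is E, so here it functions as IV, borrowed from the parallel major. B–D#–F# is not: scale degree 1 in B minor carries Bm (i). In B major the chord on that degree is B, so here it functions as I, borrowed from the parallel major.

IV, I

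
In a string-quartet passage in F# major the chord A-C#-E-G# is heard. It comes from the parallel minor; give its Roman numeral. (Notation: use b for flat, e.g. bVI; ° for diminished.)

A is the lowered form of scale degree 3 in F# major (the diatonic degree 3 is A#). The diatonic chord on degree 3 would be A#m (iii), but A–C#–E–G# is the major-seventh chord from F# minor. As a borrowed chord it is labeled bIIImaj7.

bIIImaj7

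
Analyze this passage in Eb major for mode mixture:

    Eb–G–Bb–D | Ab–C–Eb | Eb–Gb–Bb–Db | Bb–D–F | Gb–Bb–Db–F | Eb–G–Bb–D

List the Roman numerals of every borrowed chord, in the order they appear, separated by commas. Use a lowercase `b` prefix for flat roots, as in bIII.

In Eb major the diatonic chords are Eb, Fm, Gm, Ab, Bb, Cm, Ddim. Of the given chords, Eb–G–Bb–D = Ebmaj7, Ab–C–Eb = Ab and Bb–D–F = Bb are diatonic. But Eb–Gb–Bb–Db is foreign: the diatonic I on degree 1 is Eb, whereas Ebm7 comes from Eb minor. It is labeled i7. But Gb–Bb–Db–F is foreign: the diatonic iii on degree 3 is Gm, whereas Gbmaj7 comes from Eb minor. It is labeled bIIImaj7.

i7, bIIImaj7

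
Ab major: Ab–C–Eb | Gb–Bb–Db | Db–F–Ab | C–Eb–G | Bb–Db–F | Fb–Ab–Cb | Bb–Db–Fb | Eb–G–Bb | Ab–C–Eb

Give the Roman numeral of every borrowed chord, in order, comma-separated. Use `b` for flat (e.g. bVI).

The diatonic triads in Ab major are Ab, Bbm, Cm, Db, Eb, Fm, Gdim. Of the given chords, Ab–C–Eb = Ab, Db–F–Ab = Db, C–Eb–G = Cm, Bb–Db–F = Bbm and Eb–G–Bb = Eb are diatonic. Gb–Bb–Db is not: scale degree 7 in Ab major carries Gdim (vii°). In Ab minor the chord on that degree is Gb, so here it functions as bVII, borrowed from the parallel minor. But Fb–Ab–Cb is foreign: the diatonic vi on degree 6 is Fm, whereas Fb comes from Ab minor. It is labeled bVI. But Bb–Db–Fb is foreign: the diatonic ii on degree 2 is Bbm, whereas Bbdim comes from Ab minor. It is labeled ii°.

bVII, bVI, ii°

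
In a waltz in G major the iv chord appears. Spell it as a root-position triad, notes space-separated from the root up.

C Eb G

The root, C, is scale degree 4 — the same note in G major and G minor; only the chord quality changes. Building the minor chord from the parallel minor on C: C–Eb–G.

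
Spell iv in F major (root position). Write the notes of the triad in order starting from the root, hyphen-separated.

iv is built on scale degree 4, which is Bb in both F major and its parallel. Building the minor chord from the parallel minor on Bb: Bb–Db–F.

Bb-Db-F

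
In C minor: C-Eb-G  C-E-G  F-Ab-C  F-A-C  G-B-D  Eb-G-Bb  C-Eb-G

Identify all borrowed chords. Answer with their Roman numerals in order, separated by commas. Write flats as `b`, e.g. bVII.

The diatonic triads in C minor (with V from harmonic minor) are Cm, Ddim, Eb, Fm, G, Ab, Bb. C–Eb–G = Cm, F–Ab–C = Fm, G–B–D = G and Eb–G–Bb = Eb are all diatonic. But C–E–G is foreign: the diatonic i on degree 1 is Cm, whereas C comes from C major. It is labeled I. F–A–C doesn't fit — on degree 4 C minor would have Fm (iv). F is the degree-4 chord of C major, so it is the borrowed IV.

I, IV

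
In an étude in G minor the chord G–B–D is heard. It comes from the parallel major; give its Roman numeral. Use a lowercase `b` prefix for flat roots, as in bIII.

I

The root G is the diatonic 1st degree of G minor; the borrowing shows in the chord quality. G–B–D is a major chord — the form found in G major, not the diatonic i (Gm). Borrowed into G minor it is written I.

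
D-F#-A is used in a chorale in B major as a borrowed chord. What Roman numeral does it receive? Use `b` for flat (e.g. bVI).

D is the lowered form of scale degree 3 in B major (the diatonic degree 3 is D#). Diatonically B major has D#m (iii) on that degree; D–F#–A is instead the major chord native to B minor, so it takes the label bIII.

bIII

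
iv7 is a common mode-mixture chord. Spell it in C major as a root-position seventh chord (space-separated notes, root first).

The root, F, is scale degree 4 — the same note in C major and C minor; only the chord quality changes. Building the minor-seventh chord from the parallel minor on F: F–Ab–C–Eb.

F Ab C Eb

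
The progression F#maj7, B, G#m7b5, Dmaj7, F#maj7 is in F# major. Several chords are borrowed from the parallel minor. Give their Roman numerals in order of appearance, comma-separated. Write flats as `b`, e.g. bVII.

iiø7, bVImaj7

In F# major the diatonic chords are F#, G#m, A#m, B, C#, D#m, E#dim. F#maj7 and B both belong to that set. G#m7b5 (G#–B–D–F#) is not: scale degree 2 in F# major carries G#m (ii). In F# minor the chord on that degree is G#m7b5, so here it functions as iiø7, borrowed from the parallel minor. Dmaj7 (D–F#–A–C#) is not: scale degree 6 in F# major carries D#m (vi). In F# minor the chord on that degree is Dmaj7, so here it functions as bVImaj7, borrowed from the parallel minor.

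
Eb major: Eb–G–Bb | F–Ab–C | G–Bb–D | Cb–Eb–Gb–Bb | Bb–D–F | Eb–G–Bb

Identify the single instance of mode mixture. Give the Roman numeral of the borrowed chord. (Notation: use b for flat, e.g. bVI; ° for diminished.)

bVImaj7

Eb major has the diatonic set Eb, Fm, Gm, Ab, Bb, Cm, Ddim. Eb–G–Bb = Eb, F–Ab–C = Fm, G–Bb–D = Gm and Bb–D–F = Bb are all diatonic. But Cb–Eb–Gb–Bb is foreign: the diatonic vi on degree 6 is Cm, whereas Cbmaj7 comes from Eb minor. It is labeled bVImaj7.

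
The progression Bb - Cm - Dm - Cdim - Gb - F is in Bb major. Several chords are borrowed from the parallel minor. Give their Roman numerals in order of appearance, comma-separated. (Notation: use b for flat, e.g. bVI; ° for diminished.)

ii°, bVI

The diatonic triads in Bb major are Bb, Cm, Dm, Eb, F, Gm, Adim. Bb, Cm, Dm and F all belong to that set. Cdim (C–Eb–Gb) is not: scale degree 2 in Bb major carries Cm (ii). In Bb minor the chord on that degree is Cdim, so here it functions as ii°, borrowed from the parallel minor. Gb (Gb–Bb–Db) doesn't fit — on degree 6 Bb major would have Gm (vi). Gb is the degree-6 chord of Bb minor, so it is the borrowed bVI.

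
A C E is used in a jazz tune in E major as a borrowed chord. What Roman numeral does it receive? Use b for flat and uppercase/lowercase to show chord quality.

The root A is the diatonic 4th degree of E major; the borrowing shows in the chord quality. Diatonically E major has A (IV) on that degree; A–C–E is instead the minor chord native to E minor, so it takes the label iv.

iv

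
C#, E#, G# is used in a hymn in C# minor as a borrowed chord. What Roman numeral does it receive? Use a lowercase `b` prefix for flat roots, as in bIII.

I

C# is scale degree 1 in C# minor. Diatonically C# minor has C#m (i) on that degree; C#–E#–G# is instead the major chord native to C# major, so it takes the label I.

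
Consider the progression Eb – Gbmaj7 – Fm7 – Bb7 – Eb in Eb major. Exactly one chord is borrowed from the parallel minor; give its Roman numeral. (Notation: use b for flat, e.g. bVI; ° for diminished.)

bIIImaj7

Eb major has the diatonic set Eb, Fm, Gm, Ab, Bb, Cm, Ddim. Of the given chords, Eb, Fm7 and Bb7 are diatonic. Gbmaj7 (Gb–Bb–Db–F) is not: scale degree 3 in Eb major carries Gm (iii). In Eb minor the chord on that degree is Gbmaj7, so here it functions as bIIImaj7, borrowed from the parallel minor.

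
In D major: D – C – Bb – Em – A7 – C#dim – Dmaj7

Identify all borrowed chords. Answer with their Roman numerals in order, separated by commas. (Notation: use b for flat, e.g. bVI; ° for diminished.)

bVII, bVI

The diatonic triads in D major are D, Em, F#m, G, A, Bm, C#dim. D, Em, A7, C#dim and Dmaj7 all belong to that set. C (C–E–G) doesn't fit — on degree 7 D major would have C#dim (vii°). C is the degree-7 chord of D minor, so it is the borrowed bVII. But Bb (Bb–D–F) is foreign: the diatonic vi on degree 6 is Bm, whereas Bb comes from D minor. It is labeled bVI.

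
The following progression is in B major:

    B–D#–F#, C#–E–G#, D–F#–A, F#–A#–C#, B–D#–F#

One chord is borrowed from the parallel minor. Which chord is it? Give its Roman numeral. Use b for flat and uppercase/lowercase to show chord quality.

bIII

B major has the diatonic set B, C#m, D#m, E, F#, G#m, A#dim. B–D#–F# = B, C#–E–G# = C#m and F#–A#–C# = F# are all diatonic. D–F#–A is not: scale degree 3 in B major carries D#m (iii). In B minor the chord on that degree is D, so here it functions as bIII, borrowed from the parallel minor.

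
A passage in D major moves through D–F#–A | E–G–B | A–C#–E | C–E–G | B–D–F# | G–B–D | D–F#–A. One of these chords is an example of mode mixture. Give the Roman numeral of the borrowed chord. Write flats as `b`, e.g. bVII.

bVII

D major has the diatonic set D, Em, F#m, G, A, Bm, C#dim. Of the given chords, D–F#–A = D, E–G–B = Em, A–C#–E = A, B–D–F# = Bm and G–B–D = G are diatonic. C–E–G doesn't fit — on degree 7 D major would have C#dim (vii°). C is the degree-7 chord of D minor, so it is the borrowed bVII.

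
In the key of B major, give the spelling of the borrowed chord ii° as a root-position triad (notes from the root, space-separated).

ii° is built on scale degree 2, which is C# in both B major and its parallel. In B minor the chord on C# is C#–E–G.

C# E G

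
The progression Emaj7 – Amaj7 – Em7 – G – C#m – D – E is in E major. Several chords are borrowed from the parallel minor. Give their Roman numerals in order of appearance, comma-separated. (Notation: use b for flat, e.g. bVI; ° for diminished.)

E major has the diatonic set E, F#m, G#m, A, B, C#m, D#dim. Of the given chords, Emaj7, Amaj7, C#m and E are diatonic. But Em7 (E–G–B–D) is foreign: the diatonic I on degree 1 is E, whereas Em7 comes from E minor. It is labeled i7. G (G–B–D) is not: scale degree 3 in E major carries G#m (iii). In E minor the chord on that degree is G, so here it functions as bIII, borrowed from the parallel minor. D (D–F#–A) doesn't fit — on degree 7 E major would have D#dim (vii°). D is the degree-7 chord of E minor, so it is the borrowed bVII.

i7, bIII, bVII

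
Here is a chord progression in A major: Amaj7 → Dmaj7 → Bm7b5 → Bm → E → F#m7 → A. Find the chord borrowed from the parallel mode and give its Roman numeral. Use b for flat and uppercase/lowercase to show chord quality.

A major has the diatonic set A, Bm, C#m, D, E, F#m, G#dim. Of the given chords, Amaj7, Dmaj7, Bm, E, F#m7 and A are diatonic. But Bm7b5 (B–D–F–A) is foreign: the diatonic ii on degree 2 is Bm, whereas Bm7b5 comes from A minor. It is labeled iiø7.

iiø7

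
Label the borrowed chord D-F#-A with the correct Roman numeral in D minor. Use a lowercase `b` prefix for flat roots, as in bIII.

The root D is the diatonic 1st degree of D minor; the borrowing shows in the chord quality. The diatonic chord on degree 1 would be Dm (i), but D–F#–A is the major chord from D major. As a borrowed chord it is labeled I.

I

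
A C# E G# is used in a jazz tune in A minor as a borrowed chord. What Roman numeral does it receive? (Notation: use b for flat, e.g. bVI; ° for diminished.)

A is scale degree 1 in A minor. A–C#–E–G# is a major-seventh chord — the form found in A major, not the diatonic i (Am). Borrowed into A minor it is written Imaj7.

Imaj7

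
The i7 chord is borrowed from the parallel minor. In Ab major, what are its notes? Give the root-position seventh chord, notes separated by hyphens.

i7 is built on scale degree 1, which is Ab in both Ab major and its parallel. Building the minor-seventh chord from the parallel minor on Ab: Ab–Cb–Eb–Gb.

Ab-Cb-Eb-Gb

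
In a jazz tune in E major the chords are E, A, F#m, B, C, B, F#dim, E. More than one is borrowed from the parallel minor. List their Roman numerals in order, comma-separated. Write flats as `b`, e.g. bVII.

bVI, ii°

The diatonic triads in E major are E, F#m, G#m, A, B, C#m, D#dim. E, A, F#m and B are all diatonic. But C (C–E–G) is foreign: the diatonic vi on degree 6 is C#m, whereas C comes from E minor. It is labeled bVI. But F#dim (F#–A–C) is foreign: the diatonic ii on degree 2 is F#m, whereas F#dim comes from E minor. It is labeled ii°.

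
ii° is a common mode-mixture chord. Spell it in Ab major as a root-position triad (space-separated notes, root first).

The root, Bb, is scale degree 2 — the same note in Ab major and Ab minor; only the chord quality changes. Stacking thirds in Ab minor on Bb gives Bb–Db–Fb.

Bb Db Fb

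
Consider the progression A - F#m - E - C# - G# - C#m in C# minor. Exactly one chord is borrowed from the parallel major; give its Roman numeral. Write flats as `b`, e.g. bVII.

In C# minor (with V from harmonic minor) the diatonic chords are C#m, D#dim, E, F#m, G#, A, B. Of the given chords, A, F#m, E, G# and C#m are diatonic. But C# (C#–E#–G#) is foreign: the diatonic i on degree 1 is C#m, whereas C# comes from C# major. It is labeled I.

I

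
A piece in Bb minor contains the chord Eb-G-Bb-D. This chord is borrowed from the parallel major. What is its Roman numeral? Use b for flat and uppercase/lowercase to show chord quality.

IVmaj7

The root Eb is the diatonic 4th degree of Bb minor; the borrowing shows in the chord quality. Diatonically Bb minor has Ebm (iv) on that degree; Eb–G–Bb–D is instead the major-seventh chord native to Bb major, so it takes the label IVmaj7.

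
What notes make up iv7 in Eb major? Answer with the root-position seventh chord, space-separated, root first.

Ab Cb Eb Gb

The root, Ab, is scale degree 4 — the same note in Eb major and Eb minor; only the chord quality changes. Stacking thirds in Eb minor on Ab gives Ab–Cb–Eb–Gb.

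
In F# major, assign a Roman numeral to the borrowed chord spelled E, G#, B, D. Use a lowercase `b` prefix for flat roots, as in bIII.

bVII7

E is the lowered form of scale degree 7 in F# major (the diatonic degree 7 is E#). E–G#–B–D is a dominant-seventh chord — the form found in F# minor, not the diatonic vii° (E#dim). Borrowed into F# major it is written bVII7.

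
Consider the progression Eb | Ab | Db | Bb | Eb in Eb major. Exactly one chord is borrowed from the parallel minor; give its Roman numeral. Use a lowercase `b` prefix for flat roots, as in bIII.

bVII

In Eb major the diatonic chords are Eb, Fm, Gm, Ab, Bb, Cm, Ddim. Eb, Ab and Bb are all diatonic. Db (Db–F–Ab) doesn't fit — on degree 7 Eb major would have Ddim (vii°). Db is the degree-7 chord of Eb minor, so it is the borrowed bVII.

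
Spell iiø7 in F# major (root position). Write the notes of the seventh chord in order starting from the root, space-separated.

The root, G#, is scale degree 2 — the same note in F# major and F# minor; only the chord quality changes. In F# minor the chord on G# is G#–B–D–F#.

G# B D F#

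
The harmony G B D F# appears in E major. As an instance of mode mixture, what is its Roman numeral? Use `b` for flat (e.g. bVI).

The root G is the lowered 3rd scale degree — diatonically E major has G# there. The diatonic chord on degree 3 would be G#m (iii), but G–B–D–F# is the major-seventh chord from E minor. As a borrowed chord it is labeled bIIImaj7.

bIIImaj7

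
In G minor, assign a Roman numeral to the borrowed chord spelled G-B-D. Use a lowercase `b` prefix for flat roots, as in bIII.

I

G is scale degree 1 in G minor. G–B–D is a major chord — the form found in G major, not the diatonic i (Gm). Borrowed into G minor it is written I.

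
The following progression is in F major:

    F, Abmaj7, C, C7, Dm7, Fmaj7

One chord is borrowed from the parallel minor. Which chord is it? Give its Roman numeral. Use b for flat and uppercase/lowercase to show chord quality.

bIIImaj7

The diatonic triads in F major are F, Gm, Am, Bb, C, Dm, Edim. F, C, C7, Dm7 and Fmaj7 are all diatonic. But Abmaj7 (Ab–C–Eb–G) is foreign: the diatonic iii on degree 3 is Am, whereas Abmaj7 comes from F minor. It is labeled bIIImaj7.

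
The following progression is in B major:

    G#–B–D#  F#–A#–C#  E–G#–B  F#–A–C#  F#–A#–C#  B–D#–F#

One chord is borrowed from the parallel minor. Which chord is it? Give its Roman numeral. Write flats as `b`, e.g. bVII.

In B major the diatonic chords are B, C#m, D#m, E, F#, G#m, A#dim. G#–B–D# = G#m, F#–A#–C# = F#, E–G#–B = E and B–D#–F# = B are all diatonic. F#–A–C# is not: scale degree 5 in B major carries F# (V). In B minor the chord on that degree is F#m, so here it functions as v, borrowed from the parallel minor.

v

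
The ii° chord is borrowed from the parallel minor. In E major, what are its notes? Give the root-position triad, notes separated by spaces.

ii° is built on scale degree 2, which is F# in both E major and its parallel. Building the diminished chord from the parallel minor on F#: F#–A–C.

F# A C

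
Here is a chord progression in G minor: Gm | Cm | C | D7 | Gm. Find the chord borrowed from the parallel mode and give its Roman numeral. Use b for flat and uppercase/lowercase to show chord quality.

The diatonic triads in G minor (with V from harmonic minor) are Gm, Adim, Bb, Cm, D, Eb, F. Of the given chords, Gm, Cm and D7 are diatonic. C (C–E–G) is not: scale degree 4 in G minor carries Cm (iv). In G major the chord on that degree is C, so here it functions as IV, borrowed from the parallel major.

IV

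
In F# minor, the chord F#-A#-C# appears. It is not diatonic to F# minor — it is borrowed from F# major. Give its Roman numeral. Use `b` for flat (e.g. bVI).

The root F# is the diatonic 1st degree of F# minor; the borrowing shows in the chord quality. F#–A#–C# is a major chord — the form found in F# major, not the diatonic i (F#m). Borrowed into F# minor it is written I.

I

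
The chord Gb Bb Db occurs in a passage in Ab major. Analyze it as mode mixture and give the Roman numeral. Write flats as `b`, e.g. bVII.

bVII

In Ab major scale degree 7 is G; Gb is its lowered form, from Ab minor. Gb–Bb–Db is a major chord — the form found in Ab minor, not the diatonic vii° (Gdim). Borrowed into Ab major it is written bVII.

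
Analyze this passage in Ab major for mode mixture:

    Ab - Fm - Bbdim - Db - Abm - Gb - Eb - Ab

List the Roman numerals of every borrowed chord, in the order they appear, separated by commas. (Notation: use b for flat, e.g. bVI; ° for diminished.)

Ab major has the diatonic set Ab, Bbm, Cm, Db, Eb, Fm, Gdim. Ab, Fm, Db and Eb are all diatonic. Bbdim (Bb–Db–Fb) is not: scale degree 2 in Ab major carries Bbm (ii). In Ab minor the chord on that degree is Bbdim, so here it functions as ii°, borrowed from the parallel minor. Abm (Ab–Cb–Eb) is not: scale degree 1 in Ab major carries Ab (I). In Ab minor the chord on that degree is Abm, so here it functions as i, borrowed from the parallel minor. Gb (Gb–Bb–Db) is not: scale degree 7 in Ab major carries Gdim (vii°). In Ab minor the chord on that degree is Gb, so here it functions as bVII, borrowed from the parallel minor.

ii°, i, bVII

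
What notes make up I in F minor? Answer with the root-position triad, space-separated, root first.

F A C

I is built on scale degree 1, which is F in both F minor and its parallel. In F major the chord on F is F–A–C.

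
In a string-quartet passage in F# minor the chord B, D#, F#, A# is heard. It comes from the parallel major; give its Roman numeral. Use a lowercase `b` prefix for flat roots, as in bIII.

B is scale degree 4 in F# minor. Diatonically F# minor has Bm (iv) on that degree; B–D#–F#–A# is instead the major-seventh chord native to F# major, so it takes the label IVmaj7.

IVmaj7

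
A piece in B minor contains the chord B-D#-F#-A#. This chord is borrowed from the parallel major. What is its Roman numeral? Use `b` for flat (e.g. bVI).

The root B is the diatonic 1st degree of B minor; the borrowing shows in the chord quality. B–D#–F#–A# is a major-seventh chord — the form found in B major, not the diatonic i (Bm). Borrowed into B minor it is written Imaj7.

Imaj7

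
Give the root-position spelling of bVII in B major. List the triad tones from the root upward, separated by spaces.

A C# E

The root of bVII is the lowered 7th degree: A# becomes A. Building the major chord from the parallel minor on A: A–C#–E.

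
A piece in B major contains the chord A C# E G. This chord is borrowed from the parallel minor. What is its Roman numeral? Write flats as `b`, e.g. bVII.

In B major scale degree 7 is A#; A is its lowered form, from B minor. The diatonic chord on degree 7 would be A#dim (vii°), but A–C#–E–G is the dominant-seventh chord from B minor. As a borrowed chord it is labeled bVII7.

bVII7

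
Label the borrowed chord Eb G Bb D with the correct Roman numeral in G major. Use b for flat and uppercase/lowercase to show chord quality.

bVImaj7

Eb is the lowered form of scale degree 6 in G major (the diatonic degree 6 is E). The diatonic chord on degree 6 would be Em (vi), but Eb–G–Bb–D is the major-seventh chord from G minor. As a borrowed chord it is labeled bVImaj7.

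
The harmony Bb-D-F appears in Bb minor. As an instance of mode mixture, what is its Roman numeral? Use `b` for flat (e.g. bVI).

I

Bb is scale degree 1 in Bb minor. The diatonic chord on degree 1 would be Bbm (i), but Bb–D–F is the major chord from Bb major. As a borrowed chord it is labeled I.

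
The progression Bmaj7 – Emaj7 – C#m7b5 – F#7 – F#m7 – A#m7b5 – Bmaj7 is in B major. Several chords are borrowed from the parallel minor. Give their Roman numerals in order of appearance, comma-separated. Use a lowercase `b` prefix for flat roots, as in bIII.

The diatonic triads in B major are B, C#m, D#m, E, F#, G#m, A#dim. Bmaj7, Emaj7, F#7 and A#m7b5 are all diatonic. C#m7b5 (C#–E–G–B) doesn't fit — on degree 2 B major would have C#m (ii). C#m7b5 is the degree-2 chord of B minor, so it is the borrowed iiø7. F#m7 (F#–A–C#–E) is not: scale degree 5 in B major carries F# (V). In B minor the chord on that degree is F#m7, so here it functions as v7, borrowed from the parallel minor.

iiø7, v7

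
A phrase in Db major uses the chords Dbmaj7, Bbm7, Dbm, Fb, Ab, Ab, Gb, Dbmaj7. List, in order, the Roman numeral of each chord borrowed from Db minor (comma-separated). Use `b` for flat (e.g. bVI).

i, bIII

In Db major the diatonic chords are Db, Ebm, Fm, Gb, Ab, Bbm, Cdim. Of the given chords, Dbmaj7, Bbm7, Ab and Gb are diatonic. Dbm (Db–Fb–Ab) doesn't fit — on degree 1 Db major would have Db (I). Dbm is the degree-1 chord of Db minor, so it is the borrowed i. Fb (Fb–Ab–Cb) doesn't fit — on degree 3 Db major would have Fm (iii). Fb is the degree-3 chord of Db minor, so it is the borrowed bIII.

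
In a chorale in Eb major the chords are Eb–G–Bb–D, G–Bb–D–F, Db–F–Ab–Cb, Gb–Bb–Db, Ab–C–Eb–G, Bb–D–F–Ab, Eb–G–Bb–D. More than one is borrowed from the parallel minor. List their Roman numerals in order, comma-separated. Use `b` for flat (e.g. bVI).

bVII7, bIII

In Eb major the diatonic chords are Eb, Fm, Gm, Ab, Bb, Cm, Ddim. Eb–G–Bb–D = Ebmaj7, G–Bb–D–F = Gm7, Ab–C–Eb–G = Abmaj7 and Bb–D–F–Ab = Bb7 are all diatonic. Db–F–Ab–Cb is not: scale degree 7 in Eb major carries Ddim (vii°). In Eb minor the chord on that degree is Db7, so here it functions as bVII7, borrowed from the parallel minor. Gb–Bb–Db is not: scale degree 3 in Eb major carries Gm (iii). In Eb minor the chord on that degree is Gb, so here it functions as bIII, borrowed from the parallel minor.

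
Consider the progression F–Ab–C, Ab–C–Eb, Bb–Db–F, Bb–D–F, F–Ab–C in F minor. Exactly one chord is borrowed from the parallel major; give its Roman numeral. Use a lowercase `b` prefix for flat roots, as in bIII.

IV

F minor has the diatonic set Fm, Gdim, Ab, Bbm, C, Db, Eb (with V from harmonic minor). F–Ab–C = Fm, Ab–C–Eb = Ab and Bb–Db–F = Bbm are all diatonic. Bb–D–F is not: scale degree 4 in F minor carries Bbm (iv). In F major the chord on that degree is Bb, so here it functions as IV, borrowed from the parallel major.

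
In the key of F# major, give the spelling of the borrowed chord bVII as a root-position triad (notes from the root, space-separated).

The root of bVII is the lowered 7th degree: E# becomes E. Building the major chord from the parallel minor on E: E–G#–B.

E G# B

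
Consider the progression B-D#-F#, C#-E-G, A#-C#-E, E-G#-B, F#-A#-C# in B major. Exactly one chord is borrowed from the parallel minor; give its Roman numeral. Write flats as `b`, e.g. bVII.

ii°

In B major the diatonic chords are B, C#m, D#m, E, F#, G#m, A#dim. B–D#–F# = B, A#–C#–E = A#dim, E–G#–B = E and F#–A#–C# = F# all belong to that set. C#–E–G is not: scale degree 2 in B major carries C#m (ii). In B minor the chord on that degree is C#dim, so here it functions as ii°, borrowed from the parallel minor.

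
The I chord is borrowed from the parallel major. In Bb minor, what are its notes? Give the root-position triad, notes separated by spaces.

The root, Bb, is scale degree 1 — the same note in Bb minor and Bb major; only the chord quality changes. Stacking thirds in Bb major on Bb gives Bb–D–F.

Bb D F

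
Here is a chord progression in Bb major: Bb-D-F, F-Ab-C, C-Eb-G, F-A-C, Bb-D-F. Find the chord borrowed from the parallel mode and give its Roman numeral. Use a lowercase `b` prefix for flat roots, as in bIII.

Bb major has the diatonic set Bb, Cm, Dm, Eb, F, Gm, Adim. Bb–D–F = Bb, C–Eb–G = Cm and F–A–C = F all belong to that set. F–Ab–C is not: scale degree 5 in Bb major carries F (V). In Bb minor the chord on that degree is Fm, so here it functions as v, borrowed from the parallel minor.

v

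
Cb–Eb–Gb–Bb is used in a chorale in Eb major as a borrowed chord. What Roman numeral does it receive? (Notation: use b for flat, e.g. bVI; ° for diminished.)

bVImaj7

Cb is the lowered form of scale degree 6 in Eb major (the diatonic degree 6 is C). Diatonically Eb major has Cm (vi) on that degree; Cb–Eb–Gb–Bb is instead the major-seventh chord native to Eb minor, so it takes the label bVImaj7.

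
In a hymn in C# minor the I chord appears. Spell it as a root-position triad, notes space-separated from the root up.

The root, C#, is scale degree 1 — the same note in C# minor and C# major; only the chord quality changes. Building the major chord from the parallel major on C#: C#–E#–G#.

C# E# G#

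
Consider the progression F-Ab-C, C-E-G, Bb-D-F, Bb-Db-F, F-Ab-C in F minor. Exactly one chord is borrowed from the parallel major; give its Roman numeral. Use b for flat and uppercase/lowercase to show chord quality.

IV

The diatonic triads in F minor (with V from harmonic minor) are Fm, Gdim, Ab, Bbm, C, Db, Eb. F–Ab–C = Fm, C–E–G = C and Bb–Db–F = Bbm are all diatonic. Bb–D–F doesn't fit — on degree 4 F minor would have Bbm (iv). Bb is the degree-4 chord of F major, so it is the borrowed IV.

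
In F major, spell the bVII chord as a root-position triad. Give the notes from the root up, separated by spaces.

Eb G Bb

The root of bVII is the lowered 7th degree: E becomes Eb. Stacking thirds in F minor on Eb gives Eb–G–Bb.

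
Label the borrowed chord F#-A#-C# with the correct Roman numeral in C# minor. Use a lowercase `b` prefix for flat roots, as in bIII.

IV

The root F# is the diatonic 4th degree of C# minor; the borrowing shows in the chord quality. The diatonic chord on degree 4 would be F#m (iv), but F#–A#–C# is the major chord from C# major. As a borrowed chord it is labeled IV.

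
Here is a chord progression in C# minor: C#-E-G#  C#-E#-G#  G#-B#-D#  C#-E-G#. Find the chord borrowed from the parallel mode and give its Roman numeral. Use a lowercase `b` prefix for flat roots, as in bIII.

I

The diatonic triads in C# minor (with V from harmonic minor) are C#m, D#dim, E, F#m, G#, A, B. C#–E–G# = C#m and G#–B#–D# = G# both belong to that set. C#–E#–G# is not: scale degree 1 in C# minor carries C#m (i). In C# major the chord on that degree is C#, so here it functions as I, borrowed from the parallel major.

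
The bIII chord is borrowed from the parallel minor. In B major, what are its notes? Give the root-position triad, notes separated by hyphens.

The root of bIII is the lowered 3rd degree: D# becomes D. Stacking thirds in B minor on D gives D–F#–A.

D-F#-A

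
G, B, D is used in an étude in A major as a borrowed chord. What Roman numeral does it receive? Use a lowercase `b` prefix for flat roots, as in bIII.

bVII

In A major scale degree 7 is G#; G is its lowered form, from A minor. The diatonic chord on degree 7 would be G#dim (vii°), but G–B–D is the major chord from A minor. As a borrowed chord it is labeled bVII.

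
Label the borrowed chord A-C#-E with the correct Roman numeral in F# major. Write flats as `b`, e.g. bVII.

bIII

A is the lowered form of scale degree 3 in F# major (the diatonic degree 3 is A#). Diatonically F# major has A#m (iii) on that degree; A–C#–E is instead the major chord native to F# minor, so it takes the label bIII.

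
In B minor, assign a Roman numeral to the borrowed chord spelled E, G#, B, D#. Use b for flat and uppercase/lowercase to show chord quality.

E is scale degree 4 in B minor. E–G#–B–D# is a major-seventh chord — the form found in B major, not the diatonic iv (Em). Borrowed into B minor it is written IVmaj7.

IVmaj7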